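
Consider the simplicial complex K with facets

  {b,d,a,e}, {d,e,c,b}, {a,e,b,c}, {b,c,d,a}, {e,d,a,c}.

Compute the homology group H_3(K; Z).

H_3 = Z.

Fix the vertex order a < b < c < d < e and write every simplex with vertices in increasing order. Then dim K = 3 and the simplices of K are:

  0-simplices (5): a, b, c, d, e
  1-simplices (10): ab, ac, ad, ae, bc, bd, be, cd, ce, de
  2-simplices (10): abc, abd, abe, acd, ace, ade, bcd, bce, bde, cde
  3-simplices (5): abcd, abce, abde, acde, bcde

Hence C_0 ≅ Z^5, C_1 ≅ Z^10, C_2 ≅ Z^10, C_3 ≅ Z^5.

Boundary ∂_1: C_1 → C_0 is given by ∂[p,q] = [q] − [p]. For instance
  ∂ad = d − a.
The 5×10 boundary matrix has rank 4 and Smith normal form diag(1,1,1,1).

The boundary map ∂_2: C_2 → C_1 maps a triangle to the signed sum of its edges. For instance
  ∂bce = ce − be + bc,
  ∂bde = de − be + bd.
This gives a 10×10 integer matrix of rank 6; reducing to Smith normal form yields diagonal entries (1,1,1,1,1,1).

∂_3: C_3 → C_2 sends each 3-simplex σ to the alternating sum Σ_i (−1)^i (σ with its i-th vertex removed). For instance
  ∂bcde = cde − bde + bce − bcd,
  ∂abde = bde − ade + abe − abd.
As a 10×5 matrix over Z this has rank 4, with invariant factors (1,1,1,1).

From H_k ≅ ker(∂_k) / im(∂_{k+1}) we obtain:

  H_3: rank ker ∂_3 − rank ∂_4 = (5 − 4) − 0 = 1, and there is no ∂_4, so H_3 ≅ Z.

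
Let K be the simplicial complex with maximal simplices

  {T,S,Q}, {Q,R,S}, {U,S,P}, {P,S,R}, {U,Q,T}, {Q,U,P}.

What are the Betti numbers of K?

b_0 = 1, b_1 = 1, b_2 = 0.

Fix the vertex order P < Q < R < S < T < U and write every simplex with vertices in increasing order. Then dim K = 2 and the simplices of K are:

  0-simplices (6): P, Q, R, S, T, U
  1-simplices (12): PQ, PR, PS, PU, QR, QS, QT, QU, RS, ST, SU, TU
  2-simplices (6): PQU, PRS, PSU, QRS, QST, QTU

giving chain groups C_0 ≅ Z^6, C_1 ≅ Z^12, C_2 ≅ Z^6.

The boundary map ∂_1: C_1 → C_0 sends each edge [p,q] (with p < q) to q − p. For instance
  ∂RS = S − R.
The resulting 6×12 matrix has rank 5, and its Smith normal form has invariant factors (1,1,1,1,1).

The boundary map ∂_2: C_2 → C_1 acts by ∂[p,q,r] = [q,r] − [p,r] + [p,q]. For instance
  ∂QTU = TU − QU + QT,
  ∂QRS = RS − QS + QR.
As a 12×6 matrix over Z this has rank 6, with invariant factors (1,1,1,1,1,1).

From H_k ≅ ker(∂_k) / im(∂_{k+1}) we obtain:

  H_0: rank C_0 − rank ∂_1 = 6 − 5 = 1, and the invariant factors of ∂_1 are all 1, so H_0 = Z.
  H_1: rank ker ∂_1 − rank ∂_2 = (12 − 5) − 6 = 1, and the invariant factors of ∂_2 are all 1, so H_1 = Z.
  H_2: rank ker ∂_2 − rank ∂_3 = (6 − 6) − 0 = 0, and there is no ∂_3, so H_2 = 0.

(K is a triangulation of the cylinder S^1 x I.)

Hence the Betti numbers are b_0 = 1, b_1 = 1, b_2 = 0.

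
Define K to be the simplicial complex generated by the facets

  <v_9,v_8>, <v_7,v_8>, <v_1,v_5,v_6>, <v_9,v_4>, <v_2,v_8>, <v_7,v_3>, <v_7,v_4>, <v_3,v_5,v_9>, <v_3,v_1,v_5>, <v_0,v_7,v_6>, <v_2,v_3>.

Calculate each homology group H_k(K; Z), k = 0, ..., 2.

We work with the vertex ordering v_0 < v_1 < v_2 < v_3 < v_4 < v_5 < v_6 < v_7 < v_8 < v_9. The simplices of K, each written with vertices in increasing order, are:

  0-simplices (10): [v_0], [v_1], [v_2], [v_3], [v_4], [v_5], [v_6], [v_7], [v_8], [v_9]
  1-simplices (17): (17 of them)
  2-simplices (4): [v_0,v_6,v_7], [v_1,v_3,v_5], [v_1,v_5,v_6], [v_3,v_5,v_9]

Hence C_0 ≅ Z^10, C_1 ≅ Z^17, C_2 ≅ Z^4.

The boundary map ∂_1: C_1 → C_0 maps an edge to its endpoints' difference, ∂[p,q] = q − p.
As a 10×17 matrix over Z this has rank 9, with invariant factors (1,1,1,1,1,1,1,1,1).

Boundary ∂_2: C_2 → C_1 sends each 2-simplex [p,q,r] to [q,r] − [p,r] + [p,q]. For instance
  ∂[v_3,v_5,v_9] = [v_5,v_9] − [v_3,v_9] + [v_3,v_5],
  ∂[v_1,v_5,v_6] = [v_5,v_6] − [v_1,v_6] + [v_1,v_5].
This gives a 17×4 integer matrix of rank 4; reducing to Smith normal form yields diagonal entries (1,1,1,1).

Computing H_k = (kernel of ∂_k) / (image of ∂_{k+1}):

  H_0: rank C_0 − rank ∂_1 = 10 − 9 = 1, and the invariant factors of ∂_1 are all 1, so H_0 ≅ Z.
  H_1: rank ker ∂_1 − rank ∂_2 = (17 − 9) − 4 = 4, and the invariant factors of ∂_2 are all 1, so H_1 ≅ Z^4.
  H_2: rank ker ∂_2 − rank ∂_3 = (4 − 4) − 0 = 0, and there is no ∂_3, so H_2 ≅ 0.

As a check, the Euler characteristic is 10 − 17 + 4 = -3, which agrees with 1 − 4 + 0 = -3.

H_0 = Z,  H_1 = Z^4,  H_2 = 0.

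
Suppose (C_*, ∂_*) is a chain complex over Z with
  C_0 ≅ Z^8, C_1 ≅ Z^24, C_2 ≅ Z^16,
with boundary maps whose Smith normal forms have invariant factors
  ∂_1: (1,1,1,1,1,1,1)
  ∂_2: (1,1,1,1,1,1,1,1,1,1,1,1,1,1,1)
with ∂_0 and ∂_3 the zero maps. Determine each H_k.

H_0: b_0 = 8 − 0 − 7 = 1; torsion from ∂_1 factors > 1: none. So H_0 ≅ Z.
H_1: b_1 = 24 − 7 − 15 = 2; torsion from ∂_2 factors > 1: none. So H_1 ≅ Z^2.
H_2: b_2 = 16 − 15 − 0 = 1; torsion from ∂_3 factors > 1: none. So H_2 ≅ Z.

H_0 ≅ Z,  H_1 ≅ Z^2,  H_2 ≅ Z.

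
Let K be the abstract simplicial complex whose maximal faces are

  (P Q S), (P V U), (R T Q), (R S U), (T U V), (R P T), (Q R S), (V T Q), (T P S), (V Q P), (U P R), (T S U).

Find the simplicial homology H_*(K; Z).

H_0 ≅ Z,  H_1 ≅ Z/2Z,  H_2 = 0.

We work with the vertex ordering P < Q < R < S < T < U < V. The simplices of K, each written with vertices in increasing order, are:

  0-simplices (7): P, Q, R, S, T, U, V
  1-simplices (18): PQ, PR, PS, PT, PU, PV, QR, QS, QT, QV, RS, RT, RU, ST, SU, TU, TV, UV
  2-simplices (12): PQS, PQV, PRT, PRU, PST, PUV, QRS, QRT, QTV, RSU, STU, TUV

so the chain groups are C_0 ≅ Z^7, C_1 ≅ Z^18, C_2 ≅ Z^12.

∂_1: C_1 → C_0 is given by ∂[p,q] = [q] − [p]. For instance
  ∂PT = T − P.
The resulting 7×18 matrix has rank 6, and its Smith normal form has invariant factors (1,1,1,1,1,1).

Boundary ∂_2: C_2 → C_1 maps a triangle to the signed sum of its edges. For instance
  ∂PRU = RU − PU + PR,
  ∂RSU = SU − RU + RS.
As a 18×12 matrix over Z this has rank 12, with invariant factors (1,1,1,1,1,1,1,1,1,1,1,2).

Computing H_k = (kernel of ∂_k) / (image of ∂_{k+1}):

  H_0: rank C_0 − rank ∂_1 = 7 − 6 = 1, and the invariant factors of ∂_1 are all 1, so H_0 = Z.
  H_1: rank ker ∂_1 − rank ∂_2 = (18 − 6) − 12 = 0, and ∂_2 has invariant factor 2 > 1, so H_1 = Z/2Z.
  H_2: rank ker ∂_2 − rank ∂_3 = (12 − 12) − 0 = 0, and there is no ∂_3, so H_2 = 0.

As a check, the Euler characteristic is 7 − 18 + 12 = 1, which agrees with 1 − 0 + 0 = 1.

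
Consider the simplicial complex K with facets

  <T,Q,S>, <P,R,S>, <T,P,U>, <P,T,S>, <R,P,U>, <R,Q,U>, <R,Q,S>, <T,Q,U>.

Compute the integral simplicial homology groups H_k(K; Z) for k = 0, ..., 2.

We work with the vertex ordering P < Q < R < S < T < U. The simplices of K, each written with vertices in increasing order, are:

  0-simplices (6): P, Q, R, S, T, U
  1-simplices (12): PR, PS, PT, PU, QR, QS, QT, QU, RS, RU, ST, TU
  2-simplices (8): PRS, PRU, PST, PTU, QRS, QRU, QST, QTU

giving chain groups C_0 ≅ Z^6, C_1 ≅ Z^12, C_2 ≅ Z^8.

∂_1: C_1 → C_0 is given by ∂[p,q] = [q] − [p]. For instance
  ∂RU = U − R.
The resulting 6×12 matrix has rank 5, and its Smith normal form has invariant factors (1,1,1,1,1).

∂_2: C_2 → C_1 acts by ∂[p,q,r] = [q,r] − [p,r] + [p,q]. For instance
  ∂PST = ST − PT + PS,
  ∂QRS = RS − QS + QR.
The 12×8 boundary matrix has rank 7 and Smith normal form diag(1,1,1,1,1,1,1).

From H_k ≅ ker(∂_k) / im(∂_{k+1}) we obtain:

  H_0: rank C_0 − rank ∂_1 = 6 − 5 = 1, and the invariant factors of ∂_1 are all 1, so H_0 = Z.
  H_1: rank ker ∂_1 − rank ∂_2 = (12 − 5) − 7 = 0, and the invariant factors of ∂_2 are all 1, so H_1 = 0.
  H_2: rank ker ∂_2 − rank ∂_3 = (8 − 7) − 0 = 1, and there is no ∂_3, so H_2 = Z.

As a check, the Euler characteristic is 6 − 12 + 8 = 2, which agrees with 1 − 0 + 1 = 2.

H_0 = Z,  H_1 = 0,  H_2 = Z.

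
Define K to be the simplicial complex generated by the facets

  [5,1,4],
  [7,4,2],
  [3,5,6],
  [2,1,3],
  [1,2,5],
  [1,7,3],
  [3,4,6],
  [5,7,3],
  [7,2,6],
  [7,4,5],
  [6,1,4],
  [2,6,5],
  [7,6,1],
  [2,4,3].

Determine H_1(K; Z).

Take the total order 1 < 2 < 3 < 4 < 5 < 6 < 7 on the vertex set. Then K (dimension 2) consists of the simplices:

  0-simplices (7): [1], [2], [3], [4], [5], [6], [7]
  1-simplices (21): [1,2], [1,3], [1,4], [1,5], [1,6], [1,7], [2,3], [2,4], [2,5], [2,6], [2,7], [3,4], [3,5], [3,6], [3,7], [4,5], [4,6], [4,7], [5,6], [5,7], [6,7]
  2-simplices (14): [1,2,3], [1,2,5], [1,3,7], [1,4,5], [1,4,6], [1,6,7], [2,3,4], [2,4,7], [2,5,6], [2,6,7], [3,4,6], [3,5,6], [3,5,7], [4,5,7]

Hence C_0 ≅ Z^7, C_1 ≅ Z^21, C_2 ≅ Z^14.

The boundary map ∂_1: C_1 → C_0 sends each edge [p,q] (with p < q) to q − p. For instance
  ∂[3,6] = [6] − [3].
The 7×21 boundary matrix has rank 6 and Smith normal form diag(1,1,1,1,1,1).

Boundary ∂_2: C_2 → C_1 maps a triangle to the signed sum of its edges. For instance
  ∂[3,4,6] = [4,6] − [3,6] + [3,4],
  ∂[1,3,7] = [3,7] − [1,7] + [1,3].
The resulting 21×14 matrix has rank 13, and its Smith normal form has invariant factors (1,1,1,1,1,1,1,1,1,1,1,1,1).

Reading off H_k = ker ∂_k / im ∂_{k+1}:

  H_1: rank ker ∂_1 − rank ∂_2 = (21 − 6) − 13 = 2, and the invariant factors of ∂_2 are all 1, so H_1 ≅ Z^2.

(K is a triangulation of the torus T^2.)

H_1 ≅ Z^2.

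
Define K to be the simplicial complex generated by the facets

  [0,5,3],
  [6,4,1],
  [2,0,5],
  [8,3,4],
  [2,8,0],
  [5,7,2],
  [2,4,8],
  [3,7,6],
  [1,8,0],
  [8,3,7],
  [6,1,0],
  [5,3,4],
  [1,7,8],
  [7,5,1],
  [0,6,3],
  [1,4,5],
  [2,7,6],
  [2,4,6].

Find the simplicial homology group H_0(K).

K has 9 vertices, 27 edges, 18 triangles.
rank ∂_0 = 0, rank ∂_1 = 8 ⇒ b_0 = 9 − 0 − 8 = 1; all invariant factors of ∂_1 are 1 so no torsion. So H_0 ≅ Z.

H_0 ≅ Z.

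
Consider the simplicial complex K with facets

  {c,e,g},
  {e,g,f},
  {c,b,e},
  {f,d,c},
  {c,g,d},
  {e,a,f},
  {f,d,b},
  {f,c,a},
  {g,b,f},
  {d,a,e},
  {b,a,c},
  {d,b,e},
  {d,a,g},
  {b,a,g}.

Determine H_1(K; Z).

H_1 ≅ Z^2.

Order the vertices as a < b < c < d < e < f < g. Listing each simplex with vertices in this order, K has dimension 2 with simplices:

  0-simplices (7): a, b, c, d, e, f, g
  1-simplices (21): ab, ac, ad, ae, af, ag, bc, bd, be, bf, bg, cd, ce, cf, cg, de, df, dg, ef, eg, fg
  2-simplices (14): abc, abg, acf, ade, adg, aef, bce, bde, bdf, bfg, cdf, cdg, ceg, efg

so the chain groups are C_0 ≅ Z^7, C_1 ≅ Z^21, C_2 ≅ Z^14.

The boundary map ∂_1: C_1 → C_0 sends each edge [p,q] (with p < q) to q − p. For instance
  ∂af = f − a.
The 7×21 boundary matrix has rank 6 and Smith normal form diag(1,1,1,1,1,1).

Boundary ∂_2: C_2 → C_1 maps a triangle to the signed sum of its edges. For instance
  ∂abg = bg − ag + ab,
  ∂aef = ef − af + ae.
This gives a 21×14 integer matrix of rank 13; reducing to Smith normal form yields diagonal entries (1,1,1,1,1,1,1,1,1,1,1,1,1).

Computing H_k = (kernel of ∂_k) / (image of ∂_{k+1}):

  H_1: rank ker ∂_1 − rank ∂_2 = (21 − 6) − 13 = 2, and the invariant factors of ∂_2 are all 1, so H_1 ≅ Z^2.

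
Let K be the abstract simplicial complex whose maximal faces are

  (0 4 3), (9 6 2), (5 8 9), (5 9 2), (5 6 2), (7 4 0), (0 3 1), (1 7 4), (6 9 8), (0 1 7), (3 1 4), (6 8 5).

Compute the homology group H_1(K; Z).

Order the vertices as 0 < 1 < 2 < 3 < 4 < 5 < 6 < 7 < 8 < 9. Listing each simplex with vertices in this order, K has dimension 2 with simplices:

  0-simplices (10): [0], [1], [2], [3], [4], [5], [6], [7], [8], [9]
  1-simplices (18): [0,1], [0,3], [0,4], [0,7], [1,3], [1,4], [1,7], [2,5], [2,6], [2,9], [3,4], [4,7], [5,6], [5,8], [5,9], [6,8], [6,9], [8,9]
  2-simplices (12): [0,1,3], [0,1,7], [0,3,4], [0,4,7], [1,3,4], [1,4,7], [2,5,6], [2,5,9], [2,6,9], [5,6,8], [5,8,9], [6,8,9]

giving chain groups C_0 ≅ Z^10, C_1 ≅ Z^18, C_2 ≅ Z^12.

The boundary map ∂_1: C_1 → C_0 is given by ∂[p,q] = [q] − [p]. For instance
  ∂[6,9] = [9] − [6].
This gives a 10×18 integer matrix of rank 8; reducing to Smith normal form yields diagonal entries (1,1,1,1,1,1,1,1).

Boundary ∂_2: C_2 → C_1 acts by ∂[p,q,r] = [q,r] − [p,r] + [p,q]. For instance
  ∂[1,3,4] = [3,4] − [1,4] + [1,3],
  ∂[5,6,8] = [6,8] − [5,8] + [5,6].
This gives a 18×12 integer matrix of rank 10; reducing to Smith normal form yields diagonal entries (1,1,1,1,1,1,1,1,1,1).

Reading off H_k = ker ∂_k / im ∂_{k+1}:

  H_1: rank ker ∂_1 − rank ∂_2 = (18 − 8) − 10 = 0, and the invariant factors of ∂_2 are all 1, so H_1 ≅ 0.

(K is a triangulation of the disjoint union of the 2-sphere S^2 and the 2-sphere S^2.)

H_1 = 0.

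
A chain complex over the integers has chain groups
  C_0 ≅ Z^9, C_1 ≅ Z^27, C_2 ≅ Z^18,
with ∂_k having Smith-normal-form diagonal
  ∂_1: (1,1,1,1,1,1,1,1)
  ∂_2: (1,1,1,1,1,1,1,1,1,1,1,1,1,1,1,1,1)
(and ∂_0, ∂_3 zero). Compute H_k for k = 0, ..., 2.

H_0: b_0 = 9 − 0 − 8 = 1; torsion from ∂_1 factors > 1: none. So H_0 = Z.
H_1: b_1 = 27 − 8 − 17 = 2; torsion from ∂_2 factors > 1: none. So H_1 = Z^2.
H_2: b_2 = 18 − 17 − 0 = 1; torsion from ∂_3 factors > 1: none. So H_2 = Z.

H_0 = Z,  H_1 = Z^2,  H_2 = Z.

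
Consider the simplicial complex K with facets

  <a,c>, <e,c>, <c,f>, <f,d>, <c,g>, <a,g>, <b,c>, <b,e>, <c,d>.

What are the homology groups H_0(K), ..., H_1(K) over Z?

Order the vertices as a < b < c < d < e < f < g. Listing each simplex with vertices in this order, K has dimension 1 with simplices:

  0-simplices (7): a, b, c, d, e, f, g
  1-simplices (9): ac, ag, bc, be, cd, ce, cf, cg, df

so the chain groups are C_0 ≅ Z^7, C_1 ≅ Z^9.

∂_1: C_1 → C_0 is given by ∂[p,q] = [q] − [p]. For instance
  ∂ag = g − a.
The 7×9 boundary matrix has rank 6 and Smith normal form diag(1,1,1,1,1,1).

Reading off H_k = ker ∂_k / im ∂_{k+1}:

  H_0: rank C_0 − rank ∂_1 = 7 − 6 = 1, and the invariant factors of ∂_1 are all 1, so H_0 = Z.
  H_1: rank ker ∂_1 − rank ∂_2 = (9 − 6) − 0 = 3, and there is no ∂_2, so H_1 = Z^3.

(K is a triangulation of a wedge of 3 circles.)

H_0 ≅ Z,  H_1 ≅ Z^3.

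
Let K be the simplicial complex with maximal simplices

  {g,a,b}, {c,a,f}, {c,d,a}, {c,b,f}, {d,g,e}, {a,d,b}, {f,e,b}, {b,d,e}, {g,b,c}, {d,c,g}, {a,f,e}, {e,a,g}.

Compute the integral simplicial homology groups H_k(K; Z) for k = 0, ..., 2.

We work with the vertex ordering a < b < c < d < e < f < g. The simplices of K, each written with vertices in increasing order, are:

  0-simplices (7): a, b, c, d, e, f, g
  1-simplices (18): ab, ac, ad, ae, af, ag, bc, bd, be, bf, bg, cd, cf, cg, de, dg, ef, eg
  2-simplices (12): abd, abg, acd, acf, aef, aeg, bcf, bcg, bde, bef, cdg, deg

Hence C_0 ≅ Z^7, C_1 ≅ Z^18, C_2 ≅ Z^12.

Boundary ∂_1: C_1 → C_0 sends each edge [p,q] (with p < q) to q − p. For instance
  ∂eg = g − e.
As a 7×18 matrix over Z this has rank 6, with invariant factors (1,1,1,1,1,1).

Boundary ∂_2: C_2 → C_1 maps a triangle to the signed sum of its edges. For instance
  ∂acd = cd − ad + ac,
  ∂abd = bd − ad + ab.
The resulting 18×12 matrix has rank 12, and its Smith normal form has invariant factors (1,1,1,1,1,1,1,1,1,1,1,2).

Now H_k = ker ∂_k / im ∂_{k+1}, so:

  H_0: rank C_0 − rank ∂_1 = 7 − 6 = 1, and the invariant factors of ∂_1 are all 1, so H_0 = Z.
  H_1: rank ker ∂_1 − rank ∂_2 = (18 − 6) − 12 = 0, and ∂_2 has invariant factor 2 > 1, so H_1 = Z/2Z.
  H_2: rank ker ∂_2 − rank ∂_3 = (12 − 12) − 0 = 0, and there is no ∂_3, so H_2 = 0.

H_0 ≅ Z,  H_1 ≅ Z/2Z,  H_2 = 0.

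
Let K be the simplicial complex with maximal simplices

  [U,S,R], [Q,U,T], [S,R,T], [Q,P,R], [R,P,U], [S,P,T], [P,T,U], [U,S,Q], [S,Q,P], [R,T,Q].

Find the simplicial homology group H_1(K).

K has 6 vertices, 15 edges, 10 triangles.
rank ∂_1 = 5, rank ∂_2 = 10 ⇒ b_1 = 15 − 5 − 10 = 0; ∂_2 has invariant factor(s) [2] giving torsion. So H_1 = Z/2.

H_1 ≅ Z/2.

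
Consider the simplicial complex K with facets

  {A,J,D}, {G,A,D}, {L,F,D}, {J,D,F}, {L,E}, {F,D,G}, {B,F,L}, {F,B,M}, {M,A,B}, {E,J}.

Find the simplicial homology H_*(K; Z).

We work with the vertex ordering A < B < D < E < F < G < J < L < M. The simplices of K, each written with vertices in increasing order, are:

  0-simplices (9): A, B, D, E, F, G, J, L, M
  1-simplices (18): AB, AD, AG, AJ, AM, BF, BL, BM, DF, DG, DJ, DL, EJ, EL, FG, FJ, FL, FM
  2-simplices (8): ABM, ADG, ADJ, BFL, BFM, DFG, DFJ, DFL

giving chain groups C_0 ≅ Z^9, C_1 ≅ Z^18, C_2 ≅ Z^8.

Boundary ∂_1: C_1 → C_0 maps an edge to its endpoints' difference, ∂[p,q] = q − p. For instance
  ∂EL = L − E.
As a 9×18 matrix over Z this has rank 8, with invariant factors (1,1,1,1,1,1,1,1).

Boundary ∂_2: C_2 → C_1 maps a triangle to the signed sum of its edges. For instance
  ∂BFM = FM − BM + BF,
  ∂DFL = FL − DL + DF.
The resulting 18×8 matrix has rank 8, and its Smith normal form has invariant factors (1,1,1,1,1,1,1,1).

Now H_k = ker ∂_k / im ∂_{k+1}, so:

  H_0: rank C_0 − rank ∂_1 = 9 − 8 = 1, and the invariant factors of ∂_1 are all 1, so H_0 ≅ Z.
  H_1: rank ker ∂_1 − rank ∂_2 = (18 − 8) − 8 = 2, and the invariant factors of ∂_2 are all 1, so H_1 ≅ Z^2.
  H_2: rank ker ∂_2 − rank ∂_3 = (8 − 8) − 0 = 0, and there is no ∂_3, so H_2 ≅ 0.

H_0 ≅ Z,  H_1 ≅ Z^2,  H_2 = 0.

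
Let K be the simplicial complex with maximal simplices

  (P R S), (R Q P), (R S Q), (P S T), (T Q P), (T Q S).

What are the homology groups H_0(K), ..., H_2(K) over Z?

We work with the vertex ordering P < Q < R < S < T. The simplices of K, each written with vertices in increasing order, are:

  0-simplices (5): P, Q, R, S, T
  1-simplices (9): PQ, PR, PS, PT, QR, QS, QT, RS, ST
  2-simplices (6): PQR, PQT, PRS, PST, QRS, QST

so the chain groups are C_0 ≅ Z^5, C_1 ≅ Z^9, C_2 ≅ Z^6.

Boundary ∂_1: C_1 → C_0 is given by ∂[p,q] = [q] − [p]. For instance
  ∂PR = R − P.
The resulting 5×9 matrix has rank 4, and its Smith normal form has invariant factors (1,1,1,1).

∂_2: C_2 → C_1 sends each 2-simplex [p,q,r] to [q,r] − [p,r] + [p,q]. For instance
  ∂PST = ST − PT + PS,
  ∂QRS = RS − QS + QR.
This gives a 9×6 integer matrix of rank 5; reducing to Smith normal form yields diagonal entries (1,1,1,1,1).

Now H_k = ker ∂_k / im ∂_{k+1}, so:

  H_0: rank C_0 − rank ∂_1 = 5 − 4 = 1, and the invariant factors of ∂_1 are all 1, so H_0 ≅ Z.
  H_1: rank ker ∂_1 − rank ∂_2 = (9 − 4) − 5 = 0, and the invariant factors of ∂_2 are all 1, so H_1 ≅ 0.
  H_2: rank ker ∂_2 − rank ∂_3 = (6 − 5) − 0 = 1, and there is no ∂_3, so H_2 ≅ Z.

H_0 = Z,  H_1 = 0,  H_2 = Z.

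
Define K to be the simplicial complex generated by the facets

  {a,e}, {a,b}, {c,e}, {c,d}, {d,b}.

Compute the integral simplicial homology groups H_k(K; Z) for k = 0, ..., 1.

H_0 ≅ Z,  H_1 ≅ Z.

Take the total order a < b < c < d < e on the vertex set. Then K (dimension 1) consists of the simplices:

  0-simplices (5): a, b, c, d, e
  1-simplices (5): ab, ae, bd, cd, ce

Hence C_0 ≅ Z^5, C_1 ≅ Z^5.

Boundary ∂_1: C_1 → C_0 is given by ∂[p,q] = [q] − [p]. For instance
  ∂ab = b − a.
This gives a 5×5 integer matrix of rank 4; reducing to Smith normal form yields diagonal entries (1,1,1,1).

From H_k ≅ ker(∂_k) / im(∂_{k+1}) we obtain:

  H_0: rank C_0 − rank ∂_1 = 5 − 4 = 1, and the invariant factors of ∂_1 are all 1, so H_0 = Z.
  H_1: rank ker ∂_1 − rank ∂_2 = (5 − 4) − 0 = 1, and there is no ∂_2, so H_1 = Z.

As a check, the Euler characteristic is 5 − 5 = 0, which agrees with 1 − 1 = 0.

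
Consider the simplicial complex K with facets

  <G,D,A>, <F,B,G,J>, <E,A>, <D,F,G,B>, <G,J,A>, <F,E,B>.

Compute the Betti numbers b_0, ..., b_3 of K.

Take the total order A < B < D < E < F < G < J on the vertex set. Then K (dimension 3) consists of the simplices:

  0-simplices (7): A, B, D, E, F, G, J
  1-simplices (15): AD, AE, AG, AJ, BD, BE, BF, BG, BJ, DF, DG, EF, FG, FJ, GJ
  2-simplices (10): ADG, AGJ, BDF, BDG, BEF, BFG, BFJ, BGJ, DFG, FGJ
  3-simplices (2): BDFG, BFGJ

Hence C_0 ≅ Z^7, C_1 ≅ Z^15, C_2 ≅ Z^10, C_3 ≅ Z^2.

The boundary map ∂_1: C_1 → C_0 maps an edge to its endpoints' difference, ∂[p,q] = q − p.
The 7×15 boundary matrix has rank 6 and Smith normal form diag(1,1,1,1,1,1).

Boundary ∂_2: C_2 → C_1 acts by ∂[p,q,r] = [q,r] − [p,r] + [p,q]. For instance
  ∂FGJ = GJ − FJ + FG,
  ∂ADG = DG − AG + AD.
The 15×10 boundary matrix has rank 8 and Smith normal form diag(1,1,1,1,1,1,1,1).

Boundary ∂_3: C_3 → C_2 sends each 3-simplex σ to the alternating sum Σ_i (−1)^i (σ with its i-th vertex removed). For instance
  ∂BDFG = DFG − BFG + BDG − BDF,
  ∂BFGJ = FGJ − BGJ + BFJ − BFG.
The 10×2 boundary matrix has rank 2 and Smith normal form diag(1,1).

Now H_k = ker ∂_k / im ∂_{k+1}, so:

  H_0: rank C_0 − rank ∂_1 = 7 − 6 = 1, and the invariant factors of ∂_1 are all 1, so H_0 = Z.
  H_1: rank ker ∂_1 − rank ∂_2 = (15 − 6) − 8 = 1, and the invariant factors of ∂_2 are all 1, so H_1 = Z.
  H_2: rank ker ∂_2 − rank ∂_3 = (10 − 8) − 2 = 0, and the invariant factors of ∂_3 are all 1, so H_2 = 0.
  H_3: rank ker ∂_3 − rank ∂_4 = (2 − 2) − 0 = 0, and there is no ∂_4, so H_3 = 0.

Hence the Betti numbers are b_0 = 1, b_1 = 1, b_2 = 0, b_3 = 0.

b_0 = 1, b_1 = 1, b_2 = 0, b_3 = 0.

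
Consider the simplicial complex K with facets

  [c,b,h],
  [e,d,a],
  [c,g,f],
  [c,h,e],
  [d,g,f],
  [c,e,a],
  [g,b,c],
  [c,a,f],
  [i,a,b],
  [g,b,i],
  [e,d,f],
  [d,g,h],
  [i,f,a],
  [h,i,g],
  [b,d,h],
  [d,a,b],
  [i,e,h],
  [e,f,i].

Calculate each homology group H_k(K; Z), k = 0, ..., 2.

H_0 = Z,  H_1 = Z ⊕ Z/2,  H_2 = 0.

Fix the vertex order a < b < c < d < e < f < g < h < i and write every simplex with vertices in increasing order. Then dim K = 2 and the simplices of K are:

  0-simplices (9): a, b, c, d, e, f, g, h, i
  1-simplices (27): ab, ac, ad, ae, af, ai, bc, bd, bg, bh, bi, ce, cf, cg, ch, de, df, dg, dh, ef, eh, ei, fg, fi, gh, gi, hi
  2-simplices (18): abd, abi, ace, acf, ade, afi, bcg, bch, bdh, bgi, ceh, cfg, def, dfg, dgh, efi, ehi, ghi

Hence C_0 ≅ Z^9, C_1 ≅ Z^27, C_2 ≅ Z^18.

∂_1: C_1 → C_0 is given by ∂[p,q] = [q] − [p]. For instance
  ∂eh = h − e.
The resulting 9×27 matrix has rank 8, and its Smith normal form has invariant factors (1,1,1,1,1,1,1,1).

Boundary ∂_2: C_2 → C_1 maps a triangle to the signed sum of its edges. For instance
  ∂dgh = gh − dh + dg,
  ∂efi = fi − ei + ef.
This gives a 27×18 integer matrix of rank 18; reducing to Smith normal form yields diagonal entries (1,1,1,1,1,1,1,1,1,1,1,1,1,1,1,1,1,2).

Computing H_k = (kernel of ∂_k) / (image of ∂_{k+1}):

  H_0: rank C_0 − rank ∂_1 = 9 − 8 = 1, and the invariant factors of ∂_1 are all 1, so H_0 = Z.
  H_1: rank ker ∂_1 − rank ∂_2 = (27 − 8) − 18 = 1, and ∂_2 has invariant factor 2 > 1, so H_1 = Z ⊕ Z/2.
  H_2: rank ker ∂_2 − rank ∂_3 = (18 − 18) − 0 = 0, and there is no ∂_3, so H_2 = 0.

As a check, the Euler characteristic is 9 − 27 + 18 = 0, which agrees with 1 − 1 + 0 = 0.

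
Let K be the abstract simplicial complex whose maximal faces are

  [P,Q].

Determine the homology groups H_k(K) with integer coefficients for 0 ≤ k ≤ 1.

K has 2 vertices, 1 edge.
rank ∂_0 = 0, rank ∂_1 = 1 ⇒ b_0 = 2 − 0 − 1 = 1; all invariant factors of ∂_1 are 1 so no torsion. So H_0 = Z.
rank ∂_1 = 1, rank ∂_2 = 0 ⇒ b_1 = 1 − 1 − 0 = 0. So H_1 = 0.

H_0 ≅ Z,  H_1 = 0.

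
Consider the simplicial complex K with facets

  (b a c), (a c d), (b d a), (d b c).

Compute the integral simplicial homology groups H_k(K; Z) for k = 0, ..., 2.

H_0 ≅ Z,  H_1 = 0,  H_2 ≅ Z.

Take the total order a < b < c < d on the vertex set. Then K (dimension 2) consists of the simplices:

  0-simplices (4): a, b, c, d
  1-simplices (6): ab, ac, ad, bc, bd, cd
  2-simplices (4): abc, abd, acd, bcd

Hence C_0 ≅ Z^4, C_1 ≅ Z^6, C_2 ≅ Z^4.

Boundary ∂_1: C_1 → C_0 maps an edge to its endpoints' difference, ∂[p,q] = q − p. For instance
  ∂ac = c − a.
This gives a 4×6 integer matrix of rank 3; reducing to Smith normal form yields diagonal entries (1,1,1).

The boundary map ∂_2: C_2 → C_1 acts by ∂[p,q,r] = [q,r] − [p,r] + [p,q]. For instance
  ∂abd = bd − ad + ab,
  ∂bcd = cd − bd + bc.
The resulting 6×4 matrix has rank 3, and its Smith normal form has invariant factors (1,1,1).

Computing H_k = (kernel of ∂_k) / (image of ∂_{k+1}):

  H_0: rank C_0 − rank ∂_1 = 4 − 3 = 1, and the invariant factors of ∂_1 are all 1, so H_0 = Z.
  H_1: rank ker ∂_1 − rank ∂_2 = (6 − 3) − 3 = 0, and the invariant factors of ∂_2 are all 1, so H_1 = 0.
  H_2: rank ker ∂_2 − rank ∂_3 = (4 − 3) − 0 = 1, and there is no ∂_3, so H_2 = Z.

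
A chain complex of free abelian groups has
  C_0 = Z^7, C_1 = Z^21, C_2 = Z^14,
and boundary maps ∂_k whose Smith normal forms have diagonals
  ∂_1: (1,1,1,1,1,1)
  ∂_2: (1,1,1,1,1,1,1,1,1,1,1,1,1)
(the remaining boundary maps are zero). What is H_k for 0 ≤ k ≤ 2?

H_0: b_0 = 7 − 0 − 6 = 1; torsion from ∂_1 factors > 1: none. So H_0 = Z.
H_1: b_1 = 21 − 6 − 13 = 2; torsion from ∂_2 factors > 1: none. So H_1 = Z^2.
H_2: b_2 = 14 − 13 − 0 = 1; torsion from ∂_3 factors > 1: none. So H_2 = Z.

H_0 = Z,  H_1 = Z^2,  H_2 = Z.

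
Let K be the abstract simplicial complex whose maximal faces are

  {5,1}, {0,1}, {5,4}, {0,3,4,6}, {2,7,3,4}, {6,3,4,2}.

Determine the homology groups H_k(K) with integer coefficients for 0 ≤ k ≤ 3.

H_0 = Z,  H_1 = Z,  H_2 = 0,  H_3 = 0.

Fix the vertex order 0 < 1 < 2 < 3 < 4 < 5 < 6 < 7 and write every simplex with vertices in increasing order. Then dim K = 3 and the simplices of K are:

  0-simplices (8): [0], [1], [2], [3], [4], [5], [6], [7]
  1-simplices (15): [0,1], [0,3], [0,4], [0,6], [1,5], [2,3], [2,4], [2,6], [2,7], [3,4], [3,6], [3,7], [4,5], [4,6], [4,7]
  2-simplices (10): [0,3,4], [0,3,6], [0,4,6], [2,3,4], [2,3,6], [2,3,7], [2,4,6], [2,4,7], [3,4,6], [3,4,7]
  3-simplices (3): [0,3,4,6], [2,3,4,6], [2,3,4,7]

so the chain groups are C_0 ≅ Z^8, C_1 ≅ Z^15, C_2 ≅ Z^10, C_3 ≅ Z^3.

The boundary map ∂_1: C_1 → C_0 maps an edge to its endpoints' difference, ∂[p,q] = q − p. For instance
  ∂[0,3] = [3] − [0].
This gives a 8×15 integer matrix of rank 7; reducing to Smith normal form yields diagonal entries (1,1,1,1,1,1,1).

∂_2: C_2 → C_1 sends each 2-simplex [p,q,r] to [q,r] − [p,r] + [p,q]. For instance
  ∂[0,4,6] = [4,6] − [0,6] + [0,4],
  ∂[2,4,7] = [4,7] − [2,7] + [2,4].
As a 15×10 matrix over Z this has rank 7, with invariant factors (1,1,1,1,1,1,1).

∂_3: C_3 → C_2 sends each 3-simplex σ to the alternating sum Σ_i (−1)^i (σ with its i-th vertex removed). For instance
  ∂[2,3,4,6] = [3,4,6] − [2,4,6] + [2,3,6] − [2,3,4],
  ∂[0,3,4,6] = [3,4,6] − [0,4,6] + [0,3,6] − [0,3,4].
The resulting 10×3 matrix has rank 3, and its Smith normal form has invariant factors (1,1,1).

Computing H_k = (kernel of ∂_k) / (image of ∂_{k+1}):

  H_0: rank C_0 − rank ∂_1 = 8 − 7 = 1, and the invariant factors of ∂_1 are all 1, so H_0 = Z.
  H_1: rank ker ∂_1 − rank ∂_2 = (15 − 7) − 7 = 1, and the invariant factors of ∂_2 are all 1, so H_1 = Z.
  H_2: rank ker ∂_2 − rank ∂_3 = (10 − 7) − 3 = 0, and the invariant factors of ∂_3 are all 1, so H_2 = 0.
  H_3: rank ker ∂_3 − rank ∂_4 = (3 − 3) − 0 = 0, and there is no ∂_4, so H_3 = 0.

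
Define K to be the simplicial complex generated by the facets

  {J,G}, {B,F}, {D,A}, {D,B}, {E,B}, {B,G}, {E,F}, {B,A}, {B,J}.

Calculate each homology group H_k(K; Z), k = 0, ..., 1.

Take the total order A < B < D < E < F < G < J on the vertex set. Then K (dimension 1) consists of the simplices:

  0-simplices (7): A, B, D, E, F, G, J
  1-simplices (9): AB, AD, BD, BE, BF, BG, BJ, EF, GJ

giving chain groups C_0 ≅ Z^7, C_1 ≅ Z^9.

The boundary map ∂_1: C_1 → C_0 is given by ∂[p,q] = [q] − [p]. For instance
  ∂BD = D − B.
The resulting 7×9 matrix has rank 6, and its Smith normal form has invariant factors (1,1,1,1,1,1).

Computing H_k = (kernel of ∂_k) / (image of ∂_{k+1}):

  H_0: rank C_0 − rank ∂_1 = 7 − 6 = 1, and the invariant factors of ∂_1 are all 1, so H_0 ≅ Z.
  H_1: rank ker ∂_1 − rank ∂_2 = (9 − 6) − 0 = 3, and there is no ∂_2, so H_1 ≅ Z^3.

H_0 ≅ Z,  H_1 ≅ Z^3.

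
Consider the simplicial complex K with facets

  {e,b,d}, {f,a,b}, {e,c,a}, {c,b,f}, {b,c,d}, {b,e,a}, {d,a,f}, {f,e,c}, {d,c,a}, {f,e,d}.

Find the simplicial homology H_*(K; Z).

Fix the vertex order a < b < c < d < e < f and write every simplex with vertices in increasing order. Then dim K = 2 and the simplices of K are:

  0-simplices (6): a, b, c, d, e, f
  1-simplices (15): ab, ac, ad, ae, af, bc, bd, be, bf, cd, ce, cf, de, df, ef
  2-simplices (10): abe, abf, acd, ace, adf, bcd, bcf, bde, cef, def

Hence C_0 ≅ Z^6, C_1 ≅ Z^15, C_2 ≅ Z^10.

The boundary map ∂_1: C_1 → C_0 maps an edge to its endpoints' difference, ∂[p,q] = q − p.
As a 6×15 matrix over Z this has rank 5, with invariant factors (1,1,1,1,1).

The boundary map ∂_2: C_2 → C_1 maps a triangle to the signed sum of its edges. For instance
  ∂abf = bf − af + ab,
  ∂bcd = cd − bd + bc.
The 15×10 boundary matrix has rank 10 and Smith normal form diag(1,1,1,1,1,1,1,1,1,2).

Now H_k = ker ∂_k / im ∂_{k+1}, so:

  H_0: rank C_0 − rank ∂_1 = 6 − 5 = 1, and the invariant factors of ∂_1 are all 1, so H_0 ≅ Z.
  H_1: rank ker ∂_1 − rank ∂_2 = (15 − 5) − 10 = 0, and ∂_2 has invariant factor 2 > 1, so H_1 ≅ Z/2.
  H_2: rank ker ∂_2 − rank ∂_3 = (10 − 10) − 0 = 0, and there is no ∂_3, so H_2 ≅ 0.

(K is a triangulation of the real projective plane RP^2.)

H_0 = Z,  H_1 = Z/2,  H_2 = 0.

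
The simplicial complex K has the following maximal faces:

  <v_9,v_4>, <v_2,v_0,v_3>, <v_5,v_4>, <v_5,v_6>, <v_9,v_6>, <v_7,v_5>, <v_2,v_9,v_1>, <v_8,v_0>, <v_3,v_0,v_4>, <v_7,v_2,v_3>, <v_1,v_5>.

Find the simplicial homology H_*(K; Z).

Order the vertices as v_0 < v_1 < v_2 < v_3 < v_4 < v_5 < v_6 < v_7 < v_8 < v_9. Listing each simplex with vertices in this order, K has dimension 2 with simplices:

  0-simplices (10): [v_0], [v_1], [v_2], [v_3], [v_4], [v_5], [v_6], [v_7], [v_8], [v_9]
  1-simplices (17): (17 of them)
  2-simplices (4): [v_0,v_2,v_3], [v_0,v_3,v_4], [v_1,v_2,v_9], [v_2,v_3,v_7]

giving chain groups C_0 ≅ Z^10, C_1 ≅ Z^17, C_2 ≅ Z^4.

Boundary ∂_1: C_1 → C_0 sends each edge [p,q] (with p < q) to q − p. For instance
  ∂[v_1,v_5] = [v_5] − [v_1].
The resulting 10×17 matrix has rank 9, and its Smith normal form has invariant factors (1,1,1,1,1,1,1,1,1).

The boundary map ∂_2: C_2 → C_1 sends each 2-simplex [p,q,r] to [q,r] − [p,r] + [p,q]. For instance
  ∂[v_0,v_3,v_4] = [v_3,v_4] − [v_0,v_4] + [v_0,v_3],
  ∂[v_0,v_2,v_3] = [v_2,v_3] − [v_0,v_3] + [v_0,v_2].
The resulting 17×4 matrix has rank 4, and its Smith normal form has invariant factors (1,1,1,1).

From H_k ≅ ker(∂_k) / im(∂_{k+1}) we obtain:

  H_0: rank C_0 − rank ∂_1 = 10 − 9 = 1, and the invariant factors of ∂_1 are all 1, so H_0 ≅ Z.
  H_1: rank ker ∂_1 − rank ∂_2 = (17 − 9) − 4 = 4, and the invariant factors of ∂_2 are all 1, so H_1 ≅ Z^4.
  H_2: rank ker ∂_2 − rank ∂_3 = (4 − 4) − 0 = 0, and there is no ∂_3, so H_2 ≅ 0.

H_0 = Z,  H_1 = Z^4,  H_2 = 0.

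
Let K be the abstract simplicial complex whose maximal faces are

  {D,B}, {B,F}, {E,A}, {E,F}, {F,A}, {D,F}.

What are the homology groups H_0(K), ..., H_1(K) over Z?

Fix the vertex order A < B < D < E < F and write every simplex with vertices in increasing order. Then dim K = 1 and the simplices of K are:

  0-simplices (5): A, B, D, E, F
  1-simplices (6): AE, AF, BD, BF, DF, EF

so the chain groups are C_0 ≅ Z^5, C_1 ≅ Z^6.

Boundary ∂_1: C_1 → C_0 maps an edge to its endpoints' difference, ∂[p,q] = q − p.
This gives a 5×6 integer matrix of rank 4; reducing to Smith normal form yields diagonal entries (1,1,1,1).

Computing H_k = (kernel of ∂_k) / (image of ∂_{k+1}):

  H_0: rank C_0 − rank ∂_1 = 5 − 4 = 1, and the invariant factors of ∂_1 are all 1, so H_0 = Z.
  H_1: rank ker ∂_1 − rank ∂_2 = (6 − 4) − 0 = 2, and there is no ∂_2, so H_1 = Z^2.

(K is a triangulation of a wedge of 2 circles.)

H_0 ≅ Z,  H_1 ≅ Z^2.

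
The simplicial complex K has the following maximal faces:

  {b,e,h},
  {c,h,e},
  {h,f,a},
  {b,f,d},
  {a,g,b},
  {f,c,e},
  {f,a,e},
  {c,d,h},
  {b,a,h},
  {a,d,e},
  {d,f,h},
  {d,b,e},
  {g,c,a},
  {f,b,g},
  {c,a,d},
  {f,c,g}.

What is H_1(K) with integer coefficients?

H_1 = Z^2.

Take the total order a < b < c < d < e < f < g < h on the vertex set. Then K (dimension 2) consists of the simplices:

  0-simplices (8): a, b, c, d, e, f, g, h
  1-simplices (24): ab, ac, ad, ae, af, ag, ah, bd, be, bf, bg, bh, cd, ce, cf, cg, ch, de, df, dh, ef, eh, fg, fh
  2-simplices (16): abg, abh, acd, acg, ade, aef, afh, bde, bdf, beh, bfg, cdh, cef, ceh, cfg, dfh

giving chain groups C_0 ≅ Z^8, C_1 ≅ Z^24, C_2 ≅ Z^16.

The boundary map ∂_1: C_1 → C_0 maps an edge to its endpoints' difference, ∂[p,q] = q − p. For instance
  ∂ef = f − e.
The 8×24 boundary matrix has rank 7 and Smith normal form diag(1,1,1,1,1,1,1).

∂_2: C_2 → C_1 sends each 2-simplex [p,q,r] to [q,r] − [p,r] + [p,q]. For instance
  ∂cef = ef − cf + ce,
  ∂acg = cg − ag + ac.
The resulting 24×16 matrix has rank 15, and its Smith normal form has invariant factors (1,1,1,1,1,1,1,1,1,1,1,1,1,1,1).

Now H_k = ker ∂_k / im ∂_{k+1}, so:

  H_1: rank ker ∂_1 − rank ∂_2 = (24 − 7) − 15 = 2, and the invariant factors of ∂_2 are all 1, so H_1 ≅ Z^2.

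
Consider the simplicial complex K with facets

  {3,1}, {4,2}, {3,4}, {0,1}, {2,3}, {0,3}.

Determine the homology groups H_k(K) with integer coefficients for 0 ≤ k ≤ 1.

Fix the vertex order 0 < 1 < 2 < 3 < 4 and write every simplex with vertices in increasing order. Then dim K = 1 and the simplices of K are:

  0-simplices (5): [0], [1], [2], [3], [4]
  1-simplices (6): [0,1], [0,3], [1,3], [2,3], [2,4], [3,4]

giving chain groups C_0 ≅ Z^5, C_1 ≅ Z^6.

The boundary map ∂_1: C_1 → C_0 is given by ∂[p,q] = [q] − [p].
The 5×6 boundary matrix has rank 4 and Smith normal form diag(1,1,1,1).

Reading off H_k = ker ∂_k / im ∂_{k+1}:

  H_0: rank C_0 − rank ∂_1 = 5 − 4 = 1, and the invariant factors of ∂_1 are all 1, so H_0 ≅ Z.
  H_1: rank ker ∂_1 − rank ∂_2 = (6 − 4) − 0 = 2, and there is no ∂_2, so H_1 ≅ Z^2.

(K is a triangulation of a wedge of 2 circles.)

H_0 = Z,  H_1 = Z^2.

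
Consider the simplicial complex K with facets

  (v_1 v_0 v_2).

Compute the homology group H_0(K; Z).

Fix the vertex order v_0 < v_1 < v_2 and write every simplex with vertices in increasing order. Then dim K = 2 and the simplices of K are:

  0-simplices (3): [v_0], [v_1], [v_2]
  1-simplices (3): [v_0,v_1], [v_0,v_2], [v_1,v_2]
  2-simplices (1): [v_0,v_1,v_2]

Hence C_0 ≅ Z^3, C_1 ≅ Z^3, C_2 ≅ Z^1.

The boundary map ∂_1: C_1 → C_0 maps an edge to its endpoints' difference, ∂[p,q] = q − p. For instance
  ∂[v_0,v_2] = [v_2] − [v_0].
The 3×3 boundary matrix has rank 2 and Smith normal form diag(1,1).

∂_2: C_2 → C_1 maps a triangle to the signed sum of its edges. For instance
  ∂[v_0,v_1,v_2] = [v_1,v_2] − [v_0,v_2] + [v_0,v_1].
As a 3×1 matrix over Z this has rank 1, with invariant factors (1).

From H_k ≅ ker(∂_k) / im(∂_{k+1}) we obtain:

  H_0: rank C_0 − rank ∂_1 = 3 − 2 = 1, and the invariant factors of ∂_1 are all 1, so H_0 ≅ Z.

H_0 ≅ Z.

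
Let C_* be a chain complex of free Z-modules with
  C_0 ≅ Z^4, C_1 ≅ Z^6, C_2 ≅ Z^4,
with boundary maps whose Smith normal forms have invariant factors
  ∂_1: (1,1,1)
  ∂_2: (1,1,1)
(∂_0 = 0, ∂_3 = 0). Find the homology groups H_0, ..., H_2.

H_0: b_0 = 4 − 0 − 3 = 1; torsion from ∂_1 factors > 1: none. So H_0 = Z.
H_1: b_1 = 6 − 3 − 3 = 0; torsion from ∂_2 factors > 1: none. So H_1 = 0.
H_2: b_2 = 4 − 3 − 0 = 1; torsion from ∂_3 factors > 1: none. So H_2 = Z.

H_0 = Z,  H_1 = 0,  H_2 = Z.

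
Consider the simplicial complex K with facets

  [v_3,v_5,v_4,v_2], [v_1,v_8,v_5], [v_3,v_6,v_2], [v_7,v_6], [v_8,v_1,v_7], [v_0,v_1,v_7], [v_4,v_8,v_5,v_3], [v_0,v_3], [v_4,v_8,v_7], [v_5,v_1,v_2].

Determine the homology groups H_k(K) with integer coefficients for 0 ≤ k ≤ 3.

We work with the vertex ordering v_0 < v_1 < v_2 < v_3 < v_4 < v_5 < v_6 < v_7 < v_8. The simplices of K, each written with vertices in increasing order, are:

  0-simplices (9): [v_0], [v_1], [v_2], [v_3], [v_4], [v_5], [v_6], [v_7], [v_8]
  1-simplices (21): (21 of them)
  2-simplices (13): (13 of them)
  3-simplices (2): [v_2,v_3,v_4,v_5], [v_3,v_4,v_5,v_8]

giving chain groups C_0 ≅ Z^9, C_1 ≅ Z^21, C_2 ≅ Z^13, C_3 ≅ Z^2.

The boundary map ∂_1: C_1 → C_0 maps an edge to its endpoints' difference, ∂[p,q] = q − p. For instance
  ∂[v_0,v_1] = [v_1] − [v_0].
The 9×21 boundary matrix has rank 8 and Smith normal form diag(1,1,1,1,1,1,1,1).

Boundary ∂_2: C_2 → C_1 sends each 2-simplex [p,q,r] to [q,r] − [p,r] + [p,q]. For instance
  ∂[v_2,v_4,v_5] = [v_4,v_5] − [v_2,v_5] + [v_2,v_4],
  ∂[v_3,v_4,v_8] = [v_4,v_8] − [v_3,v_8] + [v_3,v_4].
As a 21×13 matrix over Z this has rank 11, with invariant factors (1,1,1,1,1,1,1,1,1,1,1).

The boundary map ∂_3: C_3 → C_2 sends each 3-simplex σ to the alternating sum Σ_i (−1)^i (σ with its i-th vertex removed). For instance
  ∂[v_3,v_4,v_5,v_8] = [v_4,v_5,v_8] − [v_3,v_5,v_8] + [v_3,v_4,v_8] − [v_3,v_4,v_5],
  ∂[v_2,v_3,v_4,v_5] = [v_3,v_4,v_5] − [v_2,v_4,v_5] + [v_2,v_3,v_5] − [v_2,v_3,v_4].
This gives a 13×2 integer matrix of rank 2; reducing to Smith normal form yields diagonal entries (1,1).

From H_k ≅ ker(∂_k) / im(∂_{k+1}) we obtain:

  H_0: rank C_0 − rank ∂_1 = 9 − 8 = 1, and the invariant factors of ∂_1 are all 1, so H_0 ≅ Z.
  H_1: rank ker ∂_1 − rank ∂_2 = (21 − 8) − 11 = 2, and the invariant factors of ∂_2 are all 1, so H_1 ≅ Z^2.
  H_2: rank ker ∂_2 − rank ∂_3 = (13 − 11) − 2 = 0, and the invariant factors of ∂_3 are all 1, so H_2 ≅ 0.
  H_3: rank ker ∂_3 − rank ∂_4 = (2 − 2) − 0 = 0, and there is no ∂_4, so H_3 ≅ 0.

H_0 = Z,  H_1 = Z^2,  H_2 = 0,  H_3 = 0.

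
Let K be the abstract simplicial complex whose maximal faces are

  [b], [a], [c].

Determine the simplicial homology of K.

H_0 = Z^3.

Take the total order a < b < c on the vertex set. Then K (dimension 0) consists of the simplices:

  0-simplices (3): a, b, c

so the chain groups are C_0 ≅ Z^3.

From H_k ≅ ker(∂_k) / im(∂_{k+1}) we obtain:

  H_0: rank C_0 − rank ∂_1 = 3 − 0 = 3, and there is no ∂_1, so H_0 ≅ Z^3.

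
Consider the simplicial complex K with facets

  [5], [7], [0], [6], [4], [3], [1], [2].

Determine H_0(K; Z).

H_0 = Z^8.

Order the vertices as 0 < 1 < 2 < 3 < 4 < 5 < 6 < 7. Listing each simplex with vertices in this order, K has dimension 0 with simplices:

  0-simplices (8): [0], [1], [2], [3], [4], [5], [6], [7]

giving chain groups C_0 ≅ Z^8.

Computing H_k = (kernel of ∂_k) / (image of ∂_{k+1}):

  H_0: rank C_0 − rank ∂_1 = 8 − 0 = 8, and there is no ∂_1, so H_0 ≅ Z^8.

(K is a triangulation of the disjoint union of a set of 4 points and a set of 4 points.)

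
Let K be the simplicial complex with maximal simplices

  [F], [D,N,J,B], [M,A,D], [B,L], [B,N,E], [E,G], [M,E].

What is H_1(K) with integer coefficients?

Take the total order A < B < D < E < F < G < J < L < M < N on the vertex set. Then K (dimension 3) consists of the simplices:

  0-simplices (10): A, B, D, E, F, G, J, L, M, N
  1-simplices (14): AD, AM, BD, BE, BJ, BL, BN, DJ, DM, DN, EG, EM, EN, JN
  2-simplices (6): ADM, BDJ, BDN, BEN, BJN, DJN
  3-simplices (1): BDJN

so the chain groups are C_0 ≅ Z^10, C_1 ≅ Z^14, C_2 ≅ Z^6, C_3 ≅ Z^1.

∂_1: C_1 → C_0 maps an edge to its endpoints' difference, ∂[p,q] = q − p.
As a 10×14 matrix over Z this has rank 8, with invariant factors (1,1,1,1,1,1,1,1).

∂_2: C_2 → C_1 acts by ∂[p,q,r] = [q,r] − [p,r] + [p,q]. For instance
  ∂BEN = EN − BN + BE,
  ∂BDN = DN − BN + BD.
The 14×6 boundary matrix has rank 5 and Smith normal form diag(1,1,1,1,1).

Boundary ∂_3: C_3 → C_2 sends each 3-simplex σ to the alternating sum Σ_i (−1)^i (σ with its i-th vertex removed). For instance
  ∂BDJN = DJN − BJN + BDN − BDJ.
This gives a 6×1 integer matrix of rank 1; reducing to Smith normal form yields diagonal entries (1).

Reading off H_k = ker ∂_k / im ∂_{k+1}:

  H_1: rank ker ∂_1 − rank ∂_2 = (14 − 8) − 5 = 1, and the invariant factors of ∂_2 are all 1, so H_1 ≅ Z.

H_1 = Z.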